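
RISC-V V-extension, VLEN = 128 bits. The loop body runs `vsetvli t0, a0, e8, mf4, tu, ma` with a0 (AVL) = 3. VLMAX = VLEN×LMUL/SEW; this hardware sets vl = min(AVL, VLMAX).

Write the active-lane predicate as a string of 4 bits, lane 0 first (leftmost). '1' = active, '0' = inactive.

VLMAX = (128 × 1/4) / 8 = 4 lanes
vl ← min(3, 4) = 3
bits (lane 0 leftmost): 1110

predicate = 1110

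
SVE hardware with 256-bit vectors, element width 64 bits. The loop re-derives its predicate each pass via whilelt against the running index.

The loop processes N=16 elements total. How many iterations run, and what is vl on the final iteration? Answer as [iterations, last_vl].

[iterations, last_vl] = [4, 4]

256-bit reg / 64-bit elem → 4 lanes
16 elements at 4/iter → 4 passes, remainder 4 on the last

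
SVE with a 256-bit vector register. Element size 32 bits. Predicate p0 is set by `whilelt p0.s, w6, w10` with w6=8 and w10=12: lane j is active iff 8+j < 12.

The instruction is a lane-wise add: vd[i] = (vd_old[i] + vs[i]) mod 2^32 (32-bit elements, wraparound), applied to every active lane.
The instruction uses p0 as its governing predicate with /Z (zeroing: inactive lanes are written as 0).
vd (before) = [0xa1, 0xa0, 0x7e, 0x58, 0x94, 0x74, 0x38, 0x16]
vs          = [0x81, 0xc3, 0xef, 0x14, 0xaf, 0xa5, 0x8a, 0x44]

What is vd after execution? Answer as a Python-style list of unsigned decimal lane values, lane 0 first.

vd = [290, 355, 365, 108, 0, 0, 0, 0]

register lanes = 256/32 = 8
p0[j] = (8+j < 12); true for j=0..3 → 4 lanes set
lane  0: add(0xa1,0x81) ⇒ 0x122
lane  1: add(0xa0,0xc3) ⇒ 0x163
lane  2: add(0x7e,0xef) ⇒ 0x16d
lane  3: add(0x58,0x14) ⇒ 0x6c
lane  4: tail/zero ⇒ 0x00
lane  5: tail/zero ⇒ 0x00
lane  6: tail/zero ⇒ 0x00
lane  7: tail/zero ⇒ 0x00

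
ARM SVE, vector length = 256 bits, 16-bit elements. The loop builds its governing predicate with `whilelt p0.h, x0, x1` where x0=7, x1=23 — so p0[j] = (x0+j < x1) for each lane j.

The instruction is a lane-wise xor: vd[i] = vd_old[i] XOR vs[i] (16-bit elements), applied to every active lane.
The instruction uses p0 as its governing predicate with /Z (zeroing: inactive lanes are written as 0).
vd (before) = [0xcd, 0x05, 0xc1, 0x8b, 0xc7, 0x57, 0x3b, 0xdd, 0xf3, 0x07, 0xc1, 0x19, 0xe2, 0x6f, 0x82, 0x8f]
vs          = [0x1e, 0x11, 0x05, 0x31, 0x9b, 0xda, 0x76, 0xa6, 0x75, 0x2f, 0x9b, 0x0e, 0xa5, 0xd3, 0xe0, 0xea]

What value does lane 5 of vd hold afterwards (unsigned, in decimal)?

256-bit reg / 16-bit elem → 16 lanes
active while 7+j < 23, i.e. j ∈ [0,16) capped at 16 ⇒ 16
vd[0] xor(0xcd,0x1e) -> 0xd3
vd[1] xor(0x05,0x11) -> 0x14
vd[2] xor(0xc1,0x05) -> 0xc4
vd[3] xor(0x8b,0x31) -> 0xba
vd[4] xor(0xc7,0x9b) -> 0x5c
vd[5] xor(0x57,0xda) -> 0x8d
vd[6] xor(0x3b,0x76) -> 0x4d
vd[7] xor(0xdd,0xa6) -> 0x7b
vd[8] xor(0xf3,0x75) -> 0x86
vd[9] xor(0x07,0x2f) -> 0x28
vd[10] xor(0xc1,0x9b) -> 0x5a
vd[11] xor(0x19,0x0e) -> 0x17
vd[12] xor(0xe2,0xa5) -> 0x47
vd[13] xor(0x6f,0xd3) -> 0xbc
vd[14] xor(0x82,0xe0) -> 0x62
vd[15] xor(0x8f,0xea) -> 0x65

vd[5] = 141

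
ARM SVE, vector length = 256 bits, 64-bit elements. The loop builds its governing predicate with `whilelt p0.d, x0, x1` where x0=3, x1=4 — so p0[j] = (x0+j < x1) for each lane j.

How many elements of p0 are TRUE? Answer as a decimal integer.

lane count: 256 div 64 = 4
p0[j] = (3+j < 4); true for j=0..0 → 1 lanes set

vl = 1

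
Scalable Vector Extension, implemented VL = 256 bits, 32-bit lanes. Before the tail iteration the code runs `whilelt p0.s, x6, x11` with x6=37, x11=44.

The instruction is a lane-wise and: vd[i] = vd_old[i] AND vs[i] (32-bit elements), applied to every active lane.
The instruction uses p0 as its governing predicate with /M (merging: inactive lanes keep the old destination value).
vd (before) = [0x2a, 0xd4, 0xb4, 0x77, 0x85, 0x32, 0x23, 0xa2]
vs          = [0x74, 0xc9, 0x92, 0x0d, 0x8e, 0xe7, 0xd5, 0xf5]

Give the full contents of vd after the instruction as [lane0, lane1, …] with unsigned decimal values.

vd = [32, 192, 144, 5, 132, 34, 1, 162]

register lanes = 256/32 = 8
whilelt: lane j active iff 37+j < 44 → j < 7 → 7 active
vd[0] and(0x2a,0x74) -> 0x20
vd[1] and(0xd4,0xc9) -> 0xc0
vd[2] and(0xb4,0x92) -> 0x90
vd[3] and(0x77,0x0d) -> 0x05
vd[4] and(0x85,0x8e) -> 0x84
vd[5] and(0x32,0xe7) -> 0x22
vd[6] and(0x23,0xd5) -> 0x01
vd[7] tail/keep -> 0xa2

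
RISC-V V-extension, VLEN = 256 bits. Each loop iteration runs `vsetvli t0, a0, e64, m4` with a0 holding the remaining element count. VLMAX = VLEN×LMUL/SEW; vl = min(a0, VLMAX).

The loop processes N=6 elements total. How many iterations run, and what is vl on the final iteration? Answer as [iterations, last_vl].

VLMAX = VLEN×LMUL/SEW = 256×4/64 = 16
N=6: ⌈6/16⌉ = 1 iters; last vl = 6 − 0×16 = 6

[iterations, last_vl] = [1, 6]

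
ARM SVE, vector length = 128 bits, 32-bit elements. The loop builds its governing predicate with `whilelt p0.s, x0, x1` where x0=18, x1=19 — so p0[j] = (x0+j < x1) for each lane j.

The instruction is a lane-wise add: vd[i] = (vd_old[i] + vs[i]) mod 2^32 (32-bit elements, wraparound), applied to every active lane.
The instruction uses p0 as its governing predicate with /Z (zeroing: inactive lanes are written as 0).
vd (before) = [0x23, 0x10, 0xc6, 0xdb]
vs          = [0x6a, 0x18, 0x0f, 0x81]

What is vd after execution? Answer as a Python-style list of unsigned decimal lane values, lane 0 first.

vd = [141, 0, 0, 0]

128-bit reg / 32-bit elem → 4 lanes
p0[j] = (18+j < 19); true for j=0..0 → 1 lanes set
[0] add(0x23,0x6a) = 0x8d
[1] tail/zero = 0x00
[2] tail/zero = 0x00
[3] tail/zero = 0x00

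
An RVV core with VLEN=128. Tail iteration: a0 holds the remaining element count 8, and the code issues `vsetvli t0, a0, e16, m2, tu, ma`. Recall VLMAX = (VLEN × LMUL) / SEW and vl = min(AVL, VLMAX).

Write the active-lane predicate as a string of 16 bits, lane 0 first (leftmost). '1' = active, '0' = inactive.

predicate = 1111111100000000

VLMAX = (128 × 2) / 16 = 16 lanes
vl ← min(8, 16) = 8
bits (lane 0 leftmost): 1111111100000000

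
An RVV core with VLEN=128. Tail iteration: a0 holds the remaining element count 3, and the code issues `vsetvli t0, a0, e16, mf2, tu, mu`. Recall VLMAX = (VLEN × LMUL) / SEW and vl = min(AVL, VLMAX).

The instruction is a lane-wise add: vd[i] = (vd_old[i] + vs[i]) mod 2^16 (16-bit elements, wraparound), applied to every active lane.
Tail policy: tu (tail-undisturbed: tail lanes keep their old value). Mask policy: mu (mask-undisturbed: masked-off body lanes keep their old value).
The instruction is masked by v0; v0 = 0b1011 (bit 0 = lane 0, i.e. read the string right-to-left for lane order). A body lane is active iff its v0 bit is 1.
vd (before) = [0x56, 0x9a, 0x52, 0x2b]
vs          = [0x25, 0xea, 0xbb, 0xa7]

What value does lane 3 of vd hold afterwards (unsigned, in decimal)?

vd[3] = 43

lanes per group: 128·1/2/16 = 4
AVL=3 ≤ VLMAX=4, so vl = 3
[0] add(0x56,0x25) = 0x7b
[1] add(0x9a,0xea) = 0x184
[2] mask-off/keep = 0x52
[3] tail/keep = 0x2b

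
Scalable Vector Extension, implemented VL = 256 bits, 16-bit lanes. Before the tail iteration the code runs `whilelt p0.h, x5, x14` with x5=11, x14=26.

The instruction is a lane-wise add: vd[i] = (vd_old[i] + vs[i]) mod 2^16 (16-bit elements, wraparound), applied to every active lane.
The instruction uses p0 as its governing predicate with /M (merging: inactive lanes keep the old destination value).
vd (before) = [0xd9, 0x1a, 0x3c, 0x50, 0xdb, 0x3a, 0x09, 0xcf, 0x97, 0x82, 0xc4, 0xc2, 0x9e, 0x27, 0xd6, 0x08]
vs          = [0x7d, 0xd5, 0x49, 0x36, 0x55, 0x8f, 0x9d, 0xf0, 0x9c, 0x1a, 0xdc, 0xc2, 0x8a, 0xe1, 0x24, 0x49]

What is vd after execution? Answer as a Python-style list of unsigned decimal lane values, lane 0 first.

256-bit reg / 16-bit elem → 16 lanes
p0[j] = (11+j < 26); true for j=0..14 → 15 lanes set
  i=0: add(0xd9,0x7d) → 342
  i=1: add(0x1a,0xd5) → 239
  i=2: add(0x3c,0x49) → 133
  i=3: add(0x50,0x36) → 134
  i=4: add(0xdb,0x55) → 304
  i=5: add(0x3a,0x8f) → 201
  i=6: add(0x09,0x9d) → 166
  i=7: add(0xcf,0xf0) → 447
  i=8: add(0x97,0x9c) → 307
  i=9: add(0x82,0x1a) → 156
  i=10: add(0xc4,0xdc) → 416
  i=11: add(0xc2,0xc2) → 388
  i=12: add(0x9e,0x8a) → 296
  i=13: add(0x27,0xe1) → 264
  i=14: add(0xd6,0x24) → 250
  i=15: tail/keep → 8

vd = [342, 239, 133, 134, 304, 201, 166, 447, 307, 156, 416, 388, 296, 264, 250, 8]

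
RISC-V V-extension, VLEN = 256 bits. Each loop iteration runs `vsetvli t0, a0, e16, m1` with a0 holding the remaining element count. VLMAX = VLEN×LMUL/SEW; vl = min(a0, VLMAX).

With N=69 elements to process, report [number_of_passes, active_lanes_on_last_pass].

lanes per group: 256·1/16 = 16
iterations = ceil(69/16) = 5; final-pass vl = 5

[iterations, last_vl] = [5, 5]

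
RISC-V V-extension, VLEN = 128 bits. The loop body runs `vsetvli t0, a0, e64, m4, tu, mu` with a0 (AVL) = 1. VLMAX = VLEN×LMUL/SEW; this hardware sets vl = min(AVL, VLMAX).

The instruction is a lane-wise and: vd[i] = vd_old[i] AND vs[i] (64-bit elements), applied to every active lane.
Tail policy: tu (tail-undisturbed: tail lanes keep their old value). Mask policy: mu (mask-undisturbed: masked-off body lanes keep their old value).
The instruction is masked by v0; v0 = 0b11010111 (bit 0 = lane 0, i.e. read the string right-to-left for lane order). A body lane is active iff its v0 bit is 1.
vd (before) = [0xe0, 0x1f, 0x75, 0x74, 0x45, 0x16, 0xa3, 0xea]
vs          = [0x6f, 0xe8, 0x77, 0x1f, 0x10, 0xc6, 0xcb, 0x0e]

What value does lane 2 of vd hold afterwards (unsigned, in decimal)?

lanes per group: 128·4/64 = 8
AVL=1 ≤ VLMAX=8, so vl = 1
vd[0] and(0xe0,0x6f) -> 0x60
vd[1] tail/keep -> 0x1f
vd[2] tail/keep -> 0x75
vd[3] tail/keep -> 0x74
vd[4] tail/keep -> 0x45
vd[5] tail/keep -> 0x16
vd[6] tail/keep -> 0xa3
vd[7] tail/keep -> 0xea

vd[2] = 117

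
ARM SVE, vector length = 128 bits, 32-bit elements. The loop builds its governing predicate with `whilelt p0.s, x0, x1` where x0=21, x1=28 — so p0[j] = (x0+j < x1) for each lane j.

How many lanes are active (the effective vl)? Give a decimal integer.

lane count: 128 div 32 = 4
whilelt: lane j active iff 21+j < 28 → j < 7 → 4 active

vl = 4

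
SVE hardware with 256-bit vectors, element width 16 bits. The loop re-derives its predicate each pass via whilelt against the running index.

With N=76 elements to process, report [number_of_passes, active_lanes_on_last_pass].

256-bit reg / 16-bit elem → 16 lanes
76 elements at 16/iter → 5 passes, remainder 12 on the last

[iterations, last_vl] = [5, 12]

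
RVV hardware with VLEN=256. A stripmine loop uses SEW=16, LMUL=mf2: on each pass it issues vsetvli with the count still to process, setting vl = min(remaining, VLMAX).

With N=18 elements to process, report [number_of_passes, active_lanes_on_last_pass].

VLMAX = VLEN×LMUL/SEW = 256×1/2/16 = 8
18 elements at 8/iter → 3 passes, remainder 2 on the last

[iterations, last_vl] = [3, 2]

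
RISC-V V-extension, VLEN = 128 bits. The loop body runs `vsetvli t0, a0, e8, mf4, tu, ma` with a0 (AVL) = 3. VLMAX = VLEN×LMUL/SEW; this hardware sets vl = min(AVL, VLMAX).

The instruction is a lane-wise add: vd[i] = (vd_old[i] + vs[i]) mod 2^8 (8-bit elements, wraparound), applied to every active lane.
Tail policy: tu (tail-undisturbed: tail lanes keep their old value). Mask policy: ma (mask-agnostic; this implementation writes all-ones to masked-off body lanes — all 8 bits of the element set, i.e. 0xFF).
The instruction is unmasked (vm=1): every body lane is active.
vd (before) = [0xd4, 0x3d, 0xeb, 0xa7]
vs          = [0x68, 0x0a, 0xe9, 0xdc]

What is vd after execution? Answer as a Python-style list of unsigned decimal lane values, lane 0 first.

VLMAX = (128 × 1/4) / 8 = 4 lanes
vl ← min(3, 4) = 3
vd[0] add(0xd4,0x68) -> 0x3c
vd[1] add(0x3d,0x0a) -> 0x47
vd[2] add(0xeb,0xe9) -> 0xd4
vd[3] tail/keep -> 0xa7

vd = [60, 71, 212, 167]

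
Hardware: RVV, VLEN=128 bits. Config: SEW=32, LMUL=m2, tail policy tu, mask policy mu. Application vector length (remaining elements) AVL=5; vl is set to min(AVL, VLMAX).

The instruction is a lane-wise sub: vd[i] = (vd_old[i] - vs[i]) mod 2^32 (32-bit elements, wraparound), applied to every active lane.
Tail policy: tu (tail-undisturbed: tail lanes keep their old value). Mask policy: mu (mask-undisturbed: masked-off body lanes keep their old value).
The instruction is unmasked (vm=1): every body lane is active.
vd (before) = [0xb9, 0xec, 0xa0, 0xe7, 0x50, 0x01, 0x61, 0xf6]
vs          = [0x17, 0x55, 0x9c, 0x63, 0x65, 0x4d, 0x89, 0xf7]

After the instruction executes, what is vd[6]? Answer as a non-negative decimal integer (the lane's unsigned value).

vd[6] = 97

VLMAX = VLEN×LMUL/SEW = 128×2/32 = 8
AVL=5 ≤ VLMAX=8, so vl = 5
vd[0] sub(0xb9,0x17) -> 0xa2
vd[1] sub(0xec,0x55) -> 0x97
vd[2] sub(0xa0,0x9c) -> 0x04
vd[3] sub(0xe7,0x63) -> 0x84
vd[4] sub(0x50,0x65) -> 0xffffffeb
vd[5] tail/keep -> 0x01
vd[6] tail/keep -> 0x61
vd[7] tail/keep -> 0xf6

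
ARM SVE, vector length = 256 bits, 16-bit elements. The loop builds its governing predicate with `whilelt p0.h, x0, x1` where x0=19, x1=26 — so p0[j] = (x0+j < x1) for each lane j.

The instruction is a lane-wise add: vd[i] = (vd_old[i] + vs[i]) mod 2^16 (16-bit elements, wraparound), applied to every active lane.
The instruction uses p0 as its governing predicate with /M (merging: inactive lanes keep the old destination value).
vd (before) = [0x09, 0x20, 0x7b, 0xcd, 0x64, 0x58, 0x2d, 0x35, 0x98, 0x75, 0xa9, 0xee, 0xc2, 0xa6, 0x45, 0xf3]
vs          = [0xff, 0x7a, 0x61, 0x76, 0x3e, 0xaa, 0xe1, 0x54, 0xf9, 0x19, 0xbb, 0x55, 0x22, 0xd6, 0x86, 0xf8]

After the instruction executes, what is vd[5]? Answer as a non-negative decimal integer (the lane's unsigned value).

register lanes = 256/16 = 16
whilelt: lane j active iff 19+j < 26 → j < 7 → 7 active
  i=0: add(0x09,0xff) → 264
  i=1: add(0x20,0x7a) → 154
  i=2: add(0x7b,0x61) → 220
  i=3: add(0xcd,0x76) → 323
  i=4: add(0x64,0x3e) → 162
  i=5: add(0x58,0xaa) → 258
  i=6: add(0x2d,0xe1) → 270
  i=7: tail/keep → 53
  i=8: tail/keep → 152
  i=9: tail/keep → 117
  i=10: tail/keep → 169
  i=11: tail/keep → 238
  i=12: tail/keep → 194
  i=13: tail/keep → 166
  i=14: tail/keep → 69
  i=15: tail/keep → 243

vd[5] = 258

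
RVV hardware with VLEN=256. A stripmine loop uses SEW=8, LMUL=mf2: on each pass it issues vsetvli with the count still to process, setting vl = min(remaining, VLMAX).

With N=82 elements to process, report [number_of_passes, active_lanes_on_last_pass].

[iterations, last_vl] = [6, 2]

lanes per group: 256·1/2/8 = 16
iterations = ceil(82/16) = 6; final-pass vl = 2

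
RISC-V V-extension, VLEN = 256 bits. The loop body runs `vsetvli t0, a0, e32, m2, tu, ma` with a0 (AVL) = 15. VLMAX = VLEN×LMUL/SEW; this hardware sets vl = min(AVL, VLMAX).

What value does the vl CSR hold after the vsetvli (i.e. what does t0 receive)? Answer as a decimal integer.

vl = 15

lanes per group: 256·2/32 = 16
vl ← min(15, 16) = 15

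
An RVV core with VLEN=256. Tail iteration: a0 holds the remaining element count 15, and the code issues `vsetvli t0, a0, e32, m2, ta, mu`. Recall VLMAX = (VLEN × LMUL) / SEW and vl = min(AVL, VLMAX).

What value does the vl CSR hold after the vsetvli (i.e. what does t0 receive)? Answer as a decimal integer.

VLMAX = VLEN×LMUL/SEW = 256×2/32 = 16
AVL=15 ≤ VLMAX=16, so vl = 15

vl = 15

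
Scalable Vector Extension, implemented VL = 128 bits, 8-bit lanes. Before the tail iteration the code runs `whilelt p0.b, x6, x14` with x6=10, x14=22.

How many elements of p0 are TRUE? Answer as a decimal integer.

vl = 12

lane count: 128 div 8 = 16
active while 10+j < 22, i.e. j ∈ [0,12) capped at 16 ⇒ 12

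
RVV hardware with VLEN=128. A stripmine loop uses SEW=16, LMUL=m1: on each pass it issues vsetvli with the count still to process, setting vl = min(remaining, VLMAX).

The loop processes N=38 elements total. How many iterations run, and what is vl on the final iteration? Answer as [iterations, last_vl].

[iterations, last_vl] = [5, 6]

lanes per group: 128·1/16 = 8
38 elements at 8/iter → 5 passes, remainder 6 on the last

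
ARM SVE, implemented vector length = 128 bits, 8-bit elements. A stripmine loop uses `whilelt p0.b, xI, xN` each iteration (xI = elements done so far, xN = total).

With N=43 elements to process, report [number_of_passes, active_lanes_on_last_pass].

128-bit reg / 8-bit elem → 16 lanes
43 elements at 16/iter → 3 passes, remainder 11 on the last

[iterations, last_vl] = [3, 11]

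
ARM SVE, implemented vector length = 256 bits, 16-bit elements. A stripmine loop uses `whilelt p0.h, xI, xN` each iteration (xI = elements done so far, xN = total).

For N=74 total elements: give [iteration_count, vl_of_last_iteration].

[iterations, last_vl] = [5, 10]

register lanes = 256/16 = 16
74 elements at 16/iter → 5 passes, remainder 10 on the last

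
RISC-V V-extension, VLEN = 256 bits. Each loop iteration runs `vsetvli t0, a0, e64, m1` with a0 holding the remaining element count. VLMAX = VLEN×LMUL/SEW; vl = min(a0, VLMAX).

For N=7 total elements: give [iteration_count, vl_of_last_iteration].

VLMAX = (256 × 1) / 64 = 4 lanes
iterations = ceil(7/4) = 2; final-pass vl = 3

[iterations, last_vl] = [2, 3]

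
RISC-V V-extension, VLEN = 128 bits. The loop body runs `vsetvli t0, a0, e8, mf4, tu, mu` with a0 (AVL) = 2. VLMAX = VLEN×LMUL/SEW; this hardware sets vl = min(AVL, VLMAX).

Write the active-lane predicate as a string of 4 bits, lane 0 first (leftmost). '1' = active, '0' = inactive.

VLMAX = VLEN×LMUL/SEW = 128×1/4/8 = 4
vl ← min(2, 4) = 2
bits (lane 0 leftmost): 1100

predicate = 1100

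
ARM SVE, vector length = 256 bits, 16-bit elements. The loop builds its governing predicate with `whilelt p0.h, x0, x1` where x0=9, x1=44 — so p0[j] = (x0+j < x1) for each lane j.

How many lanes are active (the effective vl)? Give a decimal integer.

register lanes = 256/16 = 16
p0[j] = (9+j < 44); true for j=0..15 → 16 lanes set

vl = 16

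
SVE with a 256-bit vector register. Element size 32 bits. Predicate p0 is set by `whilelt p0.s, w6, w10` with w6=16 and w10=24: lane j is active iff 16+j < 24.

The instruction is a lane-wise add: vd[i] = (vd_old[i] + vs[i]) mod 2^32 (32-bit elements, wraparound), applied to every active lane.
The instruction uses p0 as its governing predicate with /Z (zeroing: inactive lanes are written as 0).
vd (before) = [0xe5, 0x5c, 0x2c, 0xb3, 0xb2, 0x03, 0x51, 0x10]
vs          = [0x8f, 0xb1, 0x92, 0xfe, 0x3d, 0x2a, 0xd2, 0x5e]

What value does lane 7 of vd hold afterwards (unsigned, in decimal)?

lane count: 256 div 32 = 8
p0[j] = (16+j < 24); true for j=0..7 → 8 lanes set
lane  0: add(0xe5,0x8f) ⇒ 0x174
lane  1: add(0x5c,0xb1) ⇒ 0x10d
lane  2: add(0x2c,0x92) ⇒ 0xbe
lane  3: add(0xb3,0xfe) ⇒ 0x1b1
lane  4: add(0xb2,0x3d) ⇒ 0xef
lane  5: add(0x03,0x2a) ⇒ 0x2d
lane  6: add(0x51,0xd2) ⇒ 0x123
lane  7: add(0x10,0x5e) ⇒ 0x6e

vd[7] = 110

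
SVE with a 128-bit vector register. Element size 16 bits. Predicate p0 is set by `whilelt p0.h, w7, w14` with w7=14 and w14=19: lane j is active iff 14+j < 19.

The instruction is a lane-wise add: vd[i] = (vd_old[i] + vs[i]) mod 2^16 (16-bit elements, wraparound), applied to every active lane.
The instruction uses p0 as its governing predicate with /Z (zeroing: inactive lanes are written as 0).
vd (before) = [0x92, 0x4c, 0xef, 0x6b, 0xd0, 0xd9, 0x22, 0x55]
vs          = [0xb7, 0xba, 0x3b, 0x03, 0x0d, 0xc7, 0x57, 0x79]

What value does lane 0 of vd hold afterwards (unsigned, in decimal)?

lane count: 128 div 16 = 8
active while 14+j < 19, i.e. j ∈ [0,5) capped at 8 ⇒ 5
  i=0: add(0x92,0xb7) → 329
  i=1: add(0x4c,0xba) → 262
  i=2: add(0xef,0x3b) → 298
  i=3: add(0x6b,0x03) → 110
  i=4: add(0xd0,0x0d) → 221
  i=5: tail/zero → 0
  i=6: tail/zero → 0
  i=7: tail/zero → 0

vd[0] = 329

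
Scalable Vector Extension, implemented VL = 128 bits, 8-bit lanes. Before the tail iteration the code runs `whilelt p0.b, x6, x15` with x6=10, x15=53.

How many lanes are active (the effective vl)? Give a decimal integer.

vl = 16

register lanes = 128/8 = 16
p0[j] = (10+j < 53); true for j=0..15 → 16 lanes set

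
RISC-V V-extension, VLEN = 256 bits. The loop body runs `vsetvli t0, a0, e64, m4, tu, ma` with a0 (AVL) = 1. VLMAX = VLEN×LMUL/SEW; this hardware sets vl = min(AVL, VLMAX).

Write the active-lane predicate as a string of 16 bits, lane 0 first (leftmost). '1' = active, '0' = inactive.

VLMAX = (256 × 4) / 64 = 16 lanes
AVL=1 ≤ VLMAX=16, so vl = 1
bits (lane 0 leftmost): 1000000000000000

predicate = 1000000000000000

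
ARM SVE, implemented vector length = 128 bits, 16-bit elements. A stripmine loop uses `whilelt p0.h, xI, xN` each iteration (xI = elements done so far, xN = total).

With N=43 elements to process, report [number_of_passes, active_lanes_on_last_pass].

lane count: 128 div 16 = 8
43 elements at 8/iter → 6 passes, remainder 3 on the last

[iterations, last_vl] = [6, 3]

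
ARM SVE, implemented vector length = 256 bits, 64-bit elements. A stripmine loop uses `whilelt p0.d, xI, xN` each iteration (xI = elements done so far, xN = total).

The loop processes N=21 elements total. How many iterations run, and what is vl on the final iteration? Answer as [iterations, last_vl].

256-bit reg / 64-bit elem → 4 lanes
21 elements at 4/iter → 6 passes, remainder 1 on the last

[iterations, last_vl] = [6, 1]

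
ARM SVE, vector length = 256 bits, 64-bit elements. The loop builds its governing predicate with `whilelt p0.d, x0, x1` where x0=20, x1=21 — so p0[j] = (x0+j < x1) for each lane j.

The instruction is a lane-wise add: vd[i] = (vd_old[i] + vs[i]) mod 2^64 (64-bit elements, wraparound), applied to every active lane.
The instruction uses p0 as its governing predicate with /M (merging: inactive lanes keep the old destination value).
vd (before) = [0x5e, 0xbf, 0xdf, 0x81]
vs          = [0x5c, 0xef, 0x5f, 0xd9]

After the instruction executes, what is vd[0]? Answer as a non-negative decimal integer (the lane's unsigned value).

register lanes = 256/64 = 4
whilelt: lane j active iff 20+j < 21 → j < 1 → 1 active
[0] add(0x5e,0x5c) = 0xba
[1] tail/keep = 0xbf
[2] tail/keep = 0xdf
[3] tail/keep = 0x81

vd[0] = 186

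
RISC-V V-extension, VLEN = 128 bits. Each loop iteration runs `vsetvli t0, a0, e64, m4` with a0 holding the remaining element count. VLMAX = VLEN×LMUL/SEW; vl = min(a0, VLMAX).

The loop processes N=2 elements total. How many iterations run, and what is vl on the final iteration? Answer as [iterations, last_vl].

[iterations, last_vl] = [1, 2]

lanes per group: 128·4/64 = 8
2 elements at 8/iter → 1 passes, remainder 2 on the last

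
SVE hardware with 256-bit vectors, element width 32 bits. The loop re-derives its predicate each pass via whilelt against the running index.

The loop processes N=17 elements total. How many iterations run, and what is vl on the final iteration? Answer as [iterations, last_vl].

lane count: 256 div 32 = 8
17 elements at 8/iter → 3 passes, remainder 1 on the last

[iterations, last_vl] = [3, 1]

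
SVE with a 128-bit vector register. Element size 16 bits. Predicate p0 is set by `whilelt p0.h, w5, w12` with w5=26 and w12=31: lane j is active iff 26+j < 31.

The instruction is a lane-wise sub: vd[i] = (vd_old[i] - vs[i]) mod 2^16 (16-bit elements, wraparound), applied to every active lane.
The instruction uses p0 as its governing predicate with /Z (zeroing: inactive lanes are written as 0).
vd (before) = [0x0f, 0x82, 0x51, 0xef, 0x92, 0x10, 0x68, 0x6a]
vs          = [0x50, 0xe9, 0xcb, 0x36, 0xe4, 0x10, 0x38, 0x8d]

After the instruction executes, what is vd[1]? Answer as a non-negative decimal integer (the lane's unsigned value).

128-bit reg / 16-bit elem → 8 lanes
whilelt: lane j active iff 26+j < 31 → j < 5 → 5 active
lane  0: sub(0x0f,0x50) ⇒ 0xffbf
lane  1: sub(0x82,0xe9) ⇒ 0xff99
lane  2: sub(0x51,0xcb) ⇒ 0xff86
lane  3: sub(0xef,0x36) ⇒ 0xb9
lane  4: sub(0x92,0xe4) ⇒ 0xffae
lane  5: tail/zero ⇒ 0x00
lane  6: tail/zero ⇒ 0x00
lane  7: tail/zero ⇒ 0x00

vd[1] = 65433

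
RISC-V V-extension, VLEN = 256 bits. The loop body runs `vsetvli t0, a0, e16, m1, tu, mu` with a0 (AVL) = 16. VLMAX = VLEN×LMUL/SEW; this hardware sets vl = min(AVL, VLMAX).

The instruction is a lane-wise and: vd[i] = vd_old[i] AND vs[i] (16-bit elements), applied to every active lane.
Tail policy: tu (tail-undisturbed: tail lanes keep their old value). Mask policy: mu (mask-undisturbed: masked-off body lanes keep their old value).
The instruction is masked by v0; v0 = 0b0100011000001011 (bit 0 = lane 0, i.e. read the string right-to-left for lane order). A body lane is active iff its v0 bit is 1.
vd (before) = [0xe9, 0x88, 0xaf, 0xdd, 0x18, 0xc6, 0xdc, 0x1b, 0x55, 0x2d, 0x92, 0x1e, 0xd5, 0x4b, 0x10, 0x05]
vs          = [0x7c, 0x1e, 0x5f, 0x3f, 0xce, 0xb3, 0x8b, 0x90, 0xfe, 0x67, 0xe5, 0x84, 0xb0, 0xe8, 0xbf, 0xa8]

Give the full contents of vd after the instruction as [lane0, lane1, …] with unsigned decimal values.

VLMAX = VLEN×LMUL/SEW = 256×1/16 = 16
AVL=16 ≤ VLMAX=16, so vl = 16
vd[0] and(0xe9,0x7c) -> 0x68
vd[1] and(0x88,0x1e) -> 0x08
vd[2] mask-off/keep -> 0xaf
vd[3] and(0xdd,0x3f) -> 0x1d
vd[4] mask-off/keep -> 0x18
vd[5] mask-off/keep -> 0xc6
vd[6] mask-off/keep -> 0xdc
vd[7] mask-off/keep -> 0x1b
vd[8] mask-off/keep -> 0x55
vd[9] and(0x2d,0x67) -> 0x25
vd[10] and(0x92,0xe5) -> 0x80
vd[11] mask-off/keep -> 0x1e
vd[12] mask-off/keep -> 0xd5
vd[13] mask-off/keep -> 0x4b
vd[14] and(0x10,0xbf) -> 0x10
vd[15] mask-off/keep -> 0x05

vd = [104, 8, 175, 29, 24, 198, 220, 27, 85, 37, 128, 30, 213, 75, 16, 5]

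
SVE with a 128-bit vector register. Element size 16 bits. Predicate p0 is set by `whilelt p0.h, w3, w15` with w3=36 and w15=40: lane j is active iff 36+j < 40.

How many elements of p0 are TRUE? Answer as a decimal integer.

lane count: 128 div 16 = 8
active while 36+j < 40, i.e. j ∈ [0,4) capped at 8 ⇒ 4

vl = 4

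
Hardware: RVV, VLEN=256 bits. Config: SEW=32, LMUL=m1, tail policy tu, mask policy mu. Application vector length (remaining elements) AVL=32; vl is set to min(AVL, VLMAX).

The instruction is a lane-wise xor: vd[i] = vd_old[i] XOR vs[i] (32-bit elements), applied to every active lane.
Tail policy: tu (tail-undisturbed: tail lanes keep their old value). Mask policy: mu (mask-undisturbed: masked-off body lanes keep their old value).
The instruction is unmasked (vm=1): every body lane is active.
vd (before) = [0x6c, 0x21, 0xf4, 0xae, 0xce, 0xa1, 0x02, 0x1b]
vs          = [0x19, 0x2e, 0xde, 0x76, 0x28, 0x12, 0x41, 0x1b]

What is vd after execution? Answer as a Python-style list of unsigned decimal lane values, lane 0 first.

lanes per group: 256·1/32 = 8
AVL=32 > VLMAX=8, so vl = 8
[0] xor(0x6c,0x19) = 0x75
[1] xor(0x21,0x2e) = 0x0f
[2] xor(0xf4,0xde) = 0x2a
[3] xor(0xae,0x76) = 0xd8
[4] xor(0xce,0x28) = 0xe6
[5] xor(0xa1,0x12) = 0xb3
[6] xor(0x02,0x41) = 0x43
[7] xor(0x1b,0x1b) = 0x00

vd = [117, 15, 42, 216, 230, 179, 67, 0]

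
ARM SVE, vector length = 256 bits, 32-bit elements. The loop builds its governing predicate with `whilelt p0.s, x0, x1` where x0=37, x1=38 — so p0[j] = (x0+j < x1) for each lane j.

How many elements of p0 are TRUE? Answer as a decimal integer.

register lanes = 256/32 = 8
active while 37+j < 38, i.e. j ∈ [0,1) capped at 8 ⇒ 1

vl = 1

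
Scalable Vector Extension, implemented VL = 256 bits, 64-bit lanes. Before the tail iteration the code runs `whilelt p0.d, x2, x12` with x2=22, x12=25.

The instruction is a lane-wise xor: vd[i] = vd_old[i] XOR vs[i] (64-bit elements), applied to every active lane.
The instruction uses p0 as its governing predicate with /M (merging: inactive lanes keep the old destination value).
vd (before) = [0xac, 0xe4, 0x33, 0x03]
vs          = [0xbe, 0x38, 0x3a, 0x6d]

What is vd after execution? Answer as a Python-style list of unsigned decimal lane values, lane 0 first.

vd = [18, 220, 9, 3]

lane count: 256 div 64 = 4
active while 22+j < 25, i.e. j ∈ [0,3) capped at 4 ⇒ 3
  i=0: xor(0xac,0xbe) → 18
  i=1: xor(0xe4,0x38) → 220
  i=2: xor(0x33,0x3a) → 9
  i=3: tail/keep → 3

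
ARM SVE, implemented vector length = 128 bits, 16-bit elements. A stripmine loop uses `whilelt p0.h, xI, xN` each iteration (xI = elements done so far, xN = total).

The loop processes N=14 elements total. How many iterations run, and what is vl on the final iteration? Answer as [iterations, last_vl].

[iterations, last_vl] = [2, 6]

register lanes = 128/16 = 8
14 elements at 8/iter → 2 passes, remainder 6 on the last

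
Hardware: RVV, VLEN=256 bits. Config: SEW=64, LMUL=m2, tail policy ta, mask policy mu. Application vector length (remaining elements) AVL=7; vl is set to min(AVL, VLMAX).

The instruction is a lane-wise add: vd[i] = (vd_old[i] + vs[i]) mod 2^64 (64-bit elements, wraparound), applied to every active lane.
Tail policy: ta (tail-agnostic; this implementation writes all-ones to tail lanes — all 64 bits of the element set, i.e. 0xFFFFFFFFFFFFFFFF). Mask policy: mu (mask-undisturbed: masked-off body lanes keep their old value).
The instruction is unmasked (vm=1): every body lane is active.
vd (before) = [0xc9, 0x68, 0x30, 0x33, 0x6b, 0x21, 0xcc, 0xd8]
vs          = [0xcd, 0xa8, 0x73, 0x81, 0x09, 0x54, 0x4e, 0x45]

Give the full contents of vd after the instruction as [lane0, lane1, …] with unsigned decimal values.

vd = [406, 272, 163, 180, 116, 117, 282, 18446744073709551615]

lanes per group: 256·2/64 = 8
vl = min(AVL, VLMAX) = min(7, 8) = 7
vd[0] add(0xc9,0xcd) -> 0x196
vd[1] add(0x68,0xa8) -> 0x110
vd[2] add(0x30,0x73) -> 0xa3
vd[3] add(0x33,0x81) -> 0xb4
vd[4] add(0x6b,0x09) -> 0x74
vd[5] add(0x21,0x54) -> 0x75
vd[6] add(0xcc,0x4e) -> 0x11a
vd[7] tail/ones -> 0xffffffffffffffff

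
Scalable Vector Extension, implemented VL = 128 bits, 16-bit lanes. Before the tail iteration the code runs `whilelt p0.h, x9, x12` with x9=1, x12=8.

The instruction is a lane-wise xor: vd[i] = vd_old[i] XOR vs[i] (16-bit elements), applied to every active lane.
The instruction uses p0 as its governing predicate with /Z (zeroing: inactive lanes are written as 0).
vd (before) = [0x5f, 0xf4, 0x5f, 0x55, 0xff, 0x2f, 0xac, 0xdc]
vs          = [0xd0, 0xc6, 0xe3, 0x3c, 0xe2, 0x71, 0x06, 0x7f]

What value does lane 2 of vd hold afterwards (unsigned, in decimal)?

lane count: 128 div 16 = 8
p0[j] = (1+j < 8); true for j=0..6 → 7 lanes set
  i=0: xor(0x5f,0xd0) → 143
  i=1: xor(0xf4,0xc6) → 50
  i=2: xor(0x5f,0xe3) → 188
  i=3: xor(0x55,0x3c) → 105
  i=4: xor(0xff,0xe2) → 29
  i=5: xor(0x2f,0x71) → 94
  i=6: xor(0xac,0x06) → 170
  i=7: tail/zero → 0

vd[2] = 188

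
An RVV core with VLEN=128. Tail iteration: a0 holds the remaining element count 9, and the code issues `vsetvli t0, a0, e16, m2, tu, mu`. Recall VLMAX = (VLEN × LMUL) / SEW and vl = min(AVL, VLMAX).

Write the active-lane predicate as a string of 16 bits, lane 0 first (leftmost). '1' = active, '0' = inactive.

predicate = 1111111110000000

lanes per group: 128·2/16 = 16
vl ← min(9, 16) = 9
bits (lane 0 leftmost): 1111111110000000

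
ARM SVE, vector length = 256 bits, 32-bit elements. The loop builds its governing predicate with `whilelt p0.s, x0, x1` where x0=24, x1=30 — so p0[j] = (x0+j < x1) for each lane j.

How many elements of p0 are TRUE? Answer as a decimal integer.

lane count: 256 div 32 = 8
whilelt: lane j active iff 24+j < 30 → j < 6 → 6 active

vl = 6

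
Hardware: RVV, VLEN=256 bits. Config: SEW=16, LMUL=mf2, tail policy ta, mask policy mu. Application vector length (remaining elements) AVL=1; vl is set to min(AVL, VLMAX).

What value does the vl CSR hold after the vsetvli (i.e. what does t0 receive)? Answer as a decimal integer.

vl = 1

VLMAX = VLEN×LMUL/SEW = 256×1/2/16 = 8
vl = min(AVL, VLMAX) = min(1, 8) = 1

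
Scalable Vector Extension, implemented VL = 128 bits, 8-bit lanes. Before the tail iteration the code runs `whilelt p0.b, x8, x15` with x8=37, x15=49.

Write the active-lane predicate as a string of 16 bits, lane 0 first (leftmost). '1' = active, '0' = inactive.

predicate = 1111111111110000

lane count: 128 div 8 = 16
active while 37+j < 49, i.e. j ∈ [0,12) capped at 16 ⇒ 12
bits (lane 0 leftmost): 1111111111110000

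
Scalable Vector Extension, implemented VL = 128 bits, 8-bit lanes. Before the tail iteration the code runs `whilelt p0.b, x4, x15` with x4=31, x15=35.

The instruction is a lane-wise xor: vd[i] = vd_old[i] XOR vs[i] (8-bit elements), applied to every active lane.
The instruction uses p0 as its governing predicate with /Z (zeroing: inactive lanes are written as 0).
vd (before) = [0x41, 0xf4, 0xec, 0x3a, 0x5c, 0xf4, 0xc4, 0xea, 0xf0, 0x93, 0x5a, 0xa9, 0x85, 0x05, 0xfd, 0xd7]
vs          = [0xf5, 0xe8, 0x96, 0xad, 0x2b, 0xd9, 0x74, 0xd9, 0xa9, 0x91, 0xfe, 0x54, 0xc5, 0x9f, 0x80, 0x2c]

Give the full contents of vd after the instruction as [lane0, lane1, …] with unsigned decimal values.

vd = [180, 28, 122, 151, 0, 0, 0, 0, 0, 0, 0, 0, 0, 0, 0, 0]

register lanes = 128/8 = 16
p0[j] = (31+j < 35); true for j=0..3 → 4 lanes set
[0] xor(0x41,0xf5) = 0xb4
[1] xor(0xf4,0xe8) = 0x1c
[2] xor(0xec,0x96) = 0x7a
[3] xor(0x3a,0xad) = 0x97
[4] tail/zero = 0x00
[5] tail/zero = 0x00
[6] tail/zero = 0x00
[7] tail/zero = 0x00
[8] tail/zero = 0x00
[9] tail/zero = 0x00
[10] tail/zero = 0x00
[11] tail/zero = 0x00
[12] tail/zero = 0x00
[13] tail/zero = 0x00
[14] tail/zero = 0x00
[15] tail/zero = 0x00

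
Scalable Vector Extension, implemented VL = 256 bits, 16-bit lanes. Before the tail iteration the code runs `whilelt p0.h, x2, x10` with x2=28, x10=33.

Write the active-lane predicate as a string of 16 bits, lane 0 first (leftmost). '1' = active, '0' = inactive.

predicate = 1111100000000000

256-bit reg / 16-bit elem → 16 lanes
active while 28+j < 33, i.e. j ∈ [0,5) capped at 16 ⇒ 5
bits (lane 0 leftmost): 1111100000000000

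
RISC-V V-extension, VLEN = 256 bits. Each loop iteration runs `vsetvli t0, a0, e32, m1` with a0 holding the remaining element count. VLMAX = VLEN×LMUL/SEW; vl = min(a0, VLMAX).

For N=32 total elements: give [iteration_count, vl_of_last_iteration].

[iterations, last_vl] = [4, 8]

lanes per group: 256·1/32 = 8
iterations = ceil(32/8) = 4; final-pass vl = 8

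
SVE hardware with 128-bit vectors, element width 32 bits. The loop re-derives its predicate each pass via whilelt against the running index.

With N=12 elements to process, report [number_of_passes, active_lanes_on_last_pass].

[iterations, last_vl] = [3, 4]

128-bit reg / 32-bit elem → 4 lanes
12 elements at 4/iter → 3 passes, remainder 4 on the last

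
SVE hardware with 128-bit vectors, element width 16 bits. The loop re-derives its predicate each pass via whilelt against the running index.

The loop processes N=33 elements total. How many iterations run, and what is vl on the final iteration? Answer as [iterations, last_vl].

[iterations, last_vl] = [5, 1]

128-bit reg / 16-bit elem → 8 lanes
N=33: ⌈33/8⌉ = 5 iters; last vl = 33 − 4×8 = 1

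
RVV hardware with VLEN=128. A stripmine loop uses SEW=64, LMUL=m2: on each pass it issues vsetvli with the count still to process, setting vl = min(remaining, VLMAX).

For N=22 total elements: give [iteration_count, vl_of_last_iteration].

VLMAX = VLEN×LMUL/SEW = 128×2/64 = 4
iterations = ceil(22/4) = 6; final-pass vl = 2

[iterations, last_vl] = [6, 2]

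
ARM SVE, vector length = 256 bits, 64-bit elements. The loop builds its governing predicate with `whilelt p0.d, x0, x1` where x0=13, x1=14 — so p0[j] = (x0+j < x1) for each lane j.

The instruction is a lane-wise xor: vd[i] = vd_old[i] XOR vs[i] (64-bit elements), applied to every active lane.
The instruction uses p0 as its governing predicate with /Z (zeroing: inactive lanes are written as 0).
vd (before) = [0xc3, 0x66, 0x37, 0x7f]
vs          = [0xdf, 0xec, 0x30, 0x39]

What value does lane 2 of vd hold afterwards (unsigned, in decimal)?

vd[2] = 0

lane count: 256 div 64 = 4
p0[j] = (13+j < 14); true for j=0..0 → 1 lanes set
  i=0: xor(0xc3,0xdf) → 28
  i=1: tail/zero → 0
  i=2: tail/zero → 0
  i=3: tail/zero → 0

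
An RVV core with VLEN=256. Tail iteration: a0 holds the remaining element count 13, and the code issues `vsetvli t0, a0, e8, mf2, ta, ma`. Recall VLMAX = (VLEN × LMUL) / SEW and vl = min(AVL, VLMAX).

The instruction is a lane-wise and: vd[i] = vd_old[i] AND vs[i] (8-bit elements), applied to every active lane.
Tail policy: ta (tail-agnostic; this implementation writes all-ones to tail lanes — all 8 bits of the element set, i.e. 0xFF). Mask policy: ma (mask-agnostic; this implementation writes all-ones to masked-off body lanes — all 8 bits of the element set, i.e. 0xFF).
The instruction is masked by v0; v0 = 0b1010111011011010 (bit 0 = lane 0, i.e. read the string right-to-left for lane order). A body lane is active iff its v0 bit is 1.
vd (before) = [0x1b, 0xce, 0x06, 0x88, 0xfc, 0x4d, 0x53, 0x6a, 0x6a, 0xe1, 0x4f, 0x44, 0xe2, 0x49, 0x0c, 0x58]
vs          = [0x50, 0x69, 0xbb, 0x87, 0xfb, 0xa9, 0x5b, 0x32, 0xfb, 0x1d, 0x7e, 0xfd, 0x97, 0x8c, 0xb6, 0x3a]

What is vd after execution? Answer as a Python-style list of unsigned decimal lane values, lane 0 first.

vd = [255, 72, 255, 128, 248, 255, 83, 34, 255, 1, 78, 68, 255, 255, 255, 255]

VLMAX = (256 × 1/2) / 8 = 16 lanes
vl = min(AVL, VLMAX) = min(13, 16) = 13
[0] mask-off/ones = 0xff
[1] and(0xce,0x69) = 0x48
[2] mask-off/ones = 0xff
[3] and(0x88,0x87) = 0x80
[4] and(0xfc,0xfb) = 0xf8
[5] mask-off/ones = 0xff
[6] and(0x53,0x5b) = 0x53
[7] and(0x6a,0x32) = 0x22
[8] mask-off/ones = 0xff
[9] and(0xe1,0x1d) = 0x01
[10] and(0x4f,0x7e) = 0x4e
[11] and(0x44,0xfd) = 0x44
[12] mask-off/ones = 0xff
[13] tail/ones = 0xff
[14] tail/ones = 0xff
[15] tail/ones = 0xff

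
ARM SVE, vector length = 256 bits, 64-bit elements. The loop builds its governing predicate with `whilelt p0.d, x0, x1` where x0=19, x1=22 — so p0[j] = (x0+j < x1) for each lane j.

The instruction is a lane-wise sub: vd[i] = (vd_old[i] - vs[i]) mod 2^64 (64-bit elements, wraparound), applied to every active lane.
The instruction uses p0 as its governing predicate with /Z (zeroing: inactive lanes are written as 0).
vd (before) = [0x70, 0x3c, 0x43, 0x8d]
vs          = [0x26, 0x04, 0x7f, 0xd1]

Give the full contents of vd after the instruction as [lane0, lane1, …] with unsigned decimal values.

register lanes = 256/64 = 4
whilelt: lane j active iff 19+j < 22 → j < 3 → 3 active
lane  0: sub(0x70,0x26) ⇒ 0x4a
lane  1: sub(0x3c,0x04) ⇒ 0x38
lane  2: sub(0x43,0x7f) ⇒ 0xffffffffffffffc4
lane  3: tail/zero ⇒ 0x00

vd = [74, 56, 18446744073709551556, 0]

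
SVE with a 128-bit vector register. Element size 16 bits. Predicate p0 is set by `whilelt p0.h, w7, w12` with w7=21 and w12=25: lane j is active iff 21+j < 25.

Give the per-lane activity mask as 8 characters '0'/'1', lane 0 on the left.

lane count: 128 div 16 = 8
active while 21+j < 25, i.e. j ∈ [0,4) capped at 8 ⇒ 4
bits (lane 0 leftmost): 11110000

predicate = 11110000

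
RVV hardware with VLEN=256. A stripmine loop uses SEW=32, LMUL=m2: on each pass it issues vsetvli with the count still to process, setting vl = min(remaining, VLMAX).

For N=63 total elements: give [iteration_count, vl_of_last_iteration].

[iterations, last_vl] = [4, 15]

VLMAX = VLEN×LMUL/SEW = 256×2/32 = 16
iterations = ceil(63/16) = 4; final-pass vl = 15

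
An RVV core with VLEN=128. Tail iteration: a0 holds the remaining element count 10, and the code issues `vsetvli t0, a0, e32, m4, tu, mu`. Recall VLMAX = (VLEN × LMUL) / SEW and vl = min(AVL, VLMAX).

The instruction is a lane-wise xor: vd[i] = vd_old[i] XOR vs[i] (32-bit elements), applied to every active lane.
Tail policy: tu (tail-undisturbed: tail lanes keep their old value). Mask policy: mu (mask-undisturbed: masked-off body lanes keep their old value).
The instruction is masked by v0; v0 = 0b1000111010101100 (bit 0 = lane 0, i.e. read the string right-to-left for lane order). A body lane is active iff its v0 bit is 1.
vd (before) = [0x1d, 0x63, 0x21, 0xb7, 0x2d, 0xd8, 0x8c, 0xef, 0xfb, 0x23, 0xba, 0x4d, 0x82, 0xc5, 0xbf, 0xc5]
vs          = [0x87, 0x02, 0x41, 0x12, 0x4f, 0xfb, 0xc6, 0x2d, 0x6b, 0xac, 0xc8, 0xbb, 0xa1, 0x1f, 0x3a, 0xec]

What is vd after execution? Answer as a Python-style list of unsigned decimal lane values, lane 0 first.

VLMAX = (128 × 4) / 32 = 16 lanes
vl = min(AVL, VLMAX) = min(10, 16) = 10
vd[0] mask-off/keep -> 0x1d
vd[1] mask-off/keep -> 0x63
vd[2] xor(0x21,0x41) -> 0x60
vd[3] xor(0xb7,0x12) -> 0xa5
vd[4] mask-off/keep -> 0x2d
vd[5] xor(0xd8,0xfb) -> 0x23
vd[6] mask-off/keep -> 0x8c
vd[7] xor(0xef,0x2d) -> 0xc2
vd[8] mask-off/keep -> 0xfb
vd[9] xor(0x23,0xac) -> 0x8f
vd[10] tail/keep -> 0xba
vd[11] tail/keep -> 0x4d
vd[12] tail/keep -> 0x82
vd[13] tail/keep -> 0xc5
vd[14] tail/keep -> 0xbf
vd[15] tail/keep -> 0xc5

vd = [29, 99, 96, 165, 45, 35, 140, 194, 251, 143, 186, 77, 130, 197, 191, 197]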